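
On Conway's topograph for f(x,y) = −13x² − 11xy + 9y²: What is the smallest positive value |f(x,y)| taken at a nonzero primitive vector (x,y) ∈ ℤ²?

descent: ρ → (9,11,-13)  [lands on river]
river: ρ → (-13,15,7)
river: ρ → (7,13,-15)
river: ρ → (-15,17,5)
river: ρ → (5,23,-3)
river: ρ → (-3,19,19)
river: ρ → (19,19,-3)
river: ρ → (-3,23,5)
river: ρ → (5,17,-15)
river: ρ → (-15,13,7)
river: ρ → (7,15,-13)
river: ρ → (-13,11,9)
river: ρ → (9,7,-15)
river: ρ → (-15,23,1)
river: ρ → (1,23,-15)
river: ρ → (-15,7,9)
closes: descent 1, river 16
min |a| on river = 1

1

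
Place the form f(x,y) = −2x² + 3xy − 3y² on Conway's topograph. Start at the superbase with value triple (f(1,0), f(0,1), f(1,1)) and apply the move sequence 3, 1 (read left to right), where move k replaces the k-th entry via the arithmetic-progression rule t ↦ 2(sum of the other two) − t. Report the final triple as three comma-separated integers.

start (-2,-3,-2) = (f(1,0),f(0,1),f(1,1))
replace slot 3: 2·((-2)+(-3)) − (-2) = -8 → (-2,-3,-8)
replace slot 1: 2·((-3)+(-8)) − (-2) = -20 → (-20,-3,-8)

-20,-3,-8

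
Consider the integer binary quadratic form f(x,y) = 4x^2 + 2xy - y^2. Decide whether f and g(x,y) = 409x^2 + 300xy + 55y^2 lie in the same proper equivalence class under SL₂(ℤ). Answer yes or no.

D₁ = 20, D₂ = 20
river cycle of f (length 2): (-1, 4, 1), (1, 4, -1)
river cycle of g (length 2): (-1, 4, 1), (1, 4, -1)
cycles coincide ⇒ equivalent

yes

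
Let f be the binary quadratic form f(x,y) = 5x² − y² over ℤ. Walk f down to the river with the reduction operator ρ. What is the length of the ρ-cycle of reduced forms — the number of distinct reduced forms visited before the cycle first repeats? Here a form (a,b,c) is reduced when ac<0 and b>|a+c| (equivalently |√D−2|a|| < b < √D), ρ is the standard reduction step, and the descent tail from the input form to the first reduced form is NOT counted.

D = 20, ⌊√D⌋ = 4
descent: ρ → (-1,4,1)  [lands on river]
river: ρ → (1,4,-1)
ρ-cycle length = 2 (tail of 1 descent step not counted)

2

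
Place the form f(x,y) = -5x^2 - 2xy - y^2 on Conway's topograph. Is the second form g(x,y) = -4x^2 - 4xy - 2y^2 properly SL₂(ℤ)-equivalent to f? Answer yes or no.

D₁ = -16, D₂ = -16
f is negative-definite; reduce −f:
−f: flip: (5,2,1)→(1,-2,5)
−f: translate: b→0 (≡-2 mod 2), so (1,-2,5)→(1,0,4)
−f: reduced (well bottom): (1,0,4) with a≤c, −a<b≤a
flip sign back: reduced form of f is (-1,0,-4)
g is negative-definite; reduce −g:
−g: flip: (4,4,2)→(2,-4,4)
−g: translate: b→0 (≡-4 mod 4), so (2,-4,4)→(2,0,2)
−g: reduced (well bottom): (2,0,2) with a≤c, −a<b≤a
flip sign back: reduced form of g is (-2,0,-2)
reduced forms (-1, 0, -4) vs (-2, 0, -2) ⇒ inequivalent

no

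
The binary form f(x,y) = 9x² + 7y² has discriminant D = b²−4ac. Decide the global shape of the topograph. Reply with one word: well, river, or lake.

D = b²−4ac = 0² − 4·9·7 = -252
D < 0 ⇒ definite ⇒ every region one sign ⇒ single well

well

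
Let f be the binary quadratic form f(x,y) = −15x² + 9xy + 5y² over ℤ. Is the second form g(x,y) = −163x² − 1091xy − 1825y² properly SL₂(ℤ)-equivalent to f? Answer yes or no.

D₁ = 381, D₂ = 381
river cycle of f (length 6): (5, 11, -13), (-13, 15, 3), (3, 15, -13), (-13, 11, 5), (5, 19, -1), (-1, 19, 5)
river cycle of g (length 6): (5, 11, -13), (-13, 15, 3), (3, 15, -13), (-13, 11, 5), (5, 19, -1), (-1, 19, 5)
cycles coincide ⇒ equivalent

yes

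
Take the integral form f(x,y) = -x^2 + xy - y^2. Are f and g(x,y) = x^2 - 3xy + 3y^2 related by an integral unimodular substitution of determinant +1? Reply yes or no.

D₁ = -3, D₂ = -3
f is negative-definite; reduce −f:
−f: translate: b→1 (≡-1 mod 2), so (1,-1,1)→(1,1,1)
−f: reduced (well bottom): (1,1,1) with a≤c, −a<b≤a
flip sign back: reduced form of f is (-1,-1,-1)
g: translate: b→1 (≡-3 mod 2), so (1,-3,3)→(1,1,1)
g: reduced (well bottom): (1,1,1) with a≤c, −a<b≤a
reduced forms (-1, -1, -1) vs (1, 1, 1) ⇒ inequivalent

no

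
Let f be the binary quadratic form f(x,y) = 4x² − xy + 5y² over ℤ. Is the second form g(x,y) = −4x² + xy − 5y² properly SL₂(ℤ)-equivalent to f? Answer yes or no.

D₁ = -79, D₂ = -79
f: reduced (well bottom): (4,-1,5) with a≤c, −a<b≤a
g is negative-definite; reduce −g:
−g: reduced (well bottom): (4,-1,5) with a≤c, −a<b≤a
flip sign back: reduced form of g is (-4,1,-5)
reduced forms (4, -1, 5) vs (-4, 1, -5) ⇒ inequivalent

no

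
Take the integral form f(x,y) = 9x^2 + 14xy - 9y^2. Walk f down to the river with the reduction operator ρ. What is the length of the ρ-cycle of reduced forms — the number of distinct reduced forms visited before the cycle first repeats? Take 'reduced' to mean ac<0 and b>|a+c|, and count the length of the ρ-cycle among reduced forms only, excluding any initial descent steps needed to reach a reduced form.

D = 520, ⌊√D⌋ = 22
river: ρ → (-9,22,1)
river: ρ → (1,22,-9)
river: ρ → (-9,14,9)
river: ρ → (9,22,-1)
river: ρ → (-1,22,9)
river: ρ → (9,14,-9)
ρ-cycle length = 6 (tail of 0 descent steps not counted)

6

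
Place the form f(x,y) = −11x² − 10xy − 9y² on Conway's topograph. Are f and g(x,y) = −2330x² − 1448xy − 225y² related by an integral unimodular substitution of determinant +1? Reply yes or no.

D₁ = -296, D₂ = -296
f is negative-definite; reduce −f:
−f: flip: (11,10,9)→(9,-10,11)
−f: translate: b→8 (≡-10 mod 18), so (9,-10,11)→(9,8,10)
−f: reduced (well bottom): (9,8,10) with a≤c, −a<b≤a
flip sign back: reduced form of f is (-9,-8,-10)
g is negative-definite; reduce −g:
−g: flip: (2330,1448,225)→(225,-1448,2330)
−g: translate: b→-98 (≡-1448 mod 450), so (225,-1448,2330)→(225,-98,11)
−g: flip: (225,-98,11)→(11,98,225)
−g: translate: b→10 (≡98 mod 22), so (11,98,225)→(11,10,9)
−g: flip: (11,10,9)→(9,-10,11)
−g: translate: b→8 (≡-10 mod 18), so (9,-10,11)→(9,8,10)
−g: reduced (well bottom): (9,8,10) with a≤c, −a<b≤a
flip sign back: reduced form of g is (-9,-8,-10)
reduced forms (-9, -8, -10) vs (-9, -8, -10) ⇒ equivalent

yes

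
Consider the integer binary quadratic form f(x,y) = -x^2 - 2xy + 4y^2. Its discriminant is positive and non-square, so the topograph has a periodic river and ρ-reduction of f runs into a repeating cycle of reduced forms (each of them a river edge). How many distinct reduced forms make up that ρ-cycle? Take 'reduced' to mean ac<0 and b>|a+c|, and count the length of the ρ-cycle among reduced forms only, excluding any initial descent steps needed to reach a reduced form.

D = 20, ⌊√D⌋ = 4
descent: ρ → (4,2,-1)
descent: ρ → (-1,4,1)  [lands on river]
river: ρ → (1,4,-1)
ρ-cycle length = 2 (tail of 2 descent steps not counted)

2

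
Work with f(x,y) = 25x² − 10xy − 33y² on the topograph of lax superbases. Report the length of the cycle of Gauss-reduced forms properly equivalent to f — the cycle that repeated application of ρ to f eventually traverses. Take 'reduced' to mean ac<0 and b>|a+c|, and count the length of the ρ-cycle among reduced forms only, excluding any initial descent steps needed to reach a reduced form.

D = 3400, ⌊√D⌋ = 58
descent: ρ → (-33,10,25)  [lands on river]
river: ρ → (25,40,-18)
river: ρ → (-18,32,33)
river: ρ → (33,34,-17)
river: ρ → (-17,34,33)
river: ρ → (33,32,-18)
river: ρ → (-18,40,25)
river: ρ → (25,10,-33)
river: ρ → (-33,56,2)
river: ρ → (2,56,-33)
ρ-cycle length = 10 (tail of 1 descent step not counted)

10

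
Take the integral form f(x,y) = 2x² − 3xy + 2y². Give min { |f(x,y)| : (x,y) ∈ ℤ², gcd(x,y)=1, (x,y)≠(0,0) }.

translate: b→1 (≡-3 mod 4), so (2,-3,2)→(2,1,1)
flip: (2,1,1)→(1,-1,2)
translate: b→1 (≡-1 mod 2), so (1,-1,2)→(1,1,2)
reduced (well bottom): (1,1,2) with a≤c, −a<b≤a
well minimum = a = 1

1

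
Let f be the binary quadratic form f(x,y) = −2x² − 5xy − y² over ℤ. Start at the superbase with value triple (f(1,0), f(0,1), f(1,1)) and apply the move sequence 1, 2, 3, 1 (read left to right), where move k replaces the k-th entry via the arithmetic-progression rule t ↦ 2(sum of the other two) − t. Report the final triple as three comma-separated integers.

start (-2,-1,-8) = (f(1,0),f(0,1),f(1,1))
replace slot 1: 2·((-1)+(-8)) − (-2) = -16 → (-16,-1,-8)
replace slot 2: 2·((-16)+(-8)) − (-1) = -47 → (-16,-47,-8)
replace slot 3: 2·((-16)+(-47)) − (-8) = -118 → (-16,-47,-118)
replace slot 1: 2·((-47)+(-118)) − (-16) = -314 → (-314,-47,-118)

-314,-47,-118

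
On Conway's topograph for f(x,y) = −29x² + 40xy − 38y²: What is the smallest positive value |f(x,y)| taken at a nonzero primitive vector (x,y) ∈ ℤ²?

translate: b→18 (≡-40 mod 58), so (29,-40,38)→(29,18,27)
flip: (29,18,27)→(27,-18,29)
reduced (well bottom): (27,-18,29) with a≤c, −a<b≤a
well minimum |f| = |-27| = 27 (negative-definite)

27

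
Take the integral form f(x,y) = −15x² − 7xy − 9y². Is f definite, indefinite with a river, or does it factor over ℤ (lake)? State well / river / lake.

D = b²−4ac = (-7)² − 4·(-15)·(-9) = -491
D < 0 ⇒ definite ⇒ every region one sign ⇒ single well

well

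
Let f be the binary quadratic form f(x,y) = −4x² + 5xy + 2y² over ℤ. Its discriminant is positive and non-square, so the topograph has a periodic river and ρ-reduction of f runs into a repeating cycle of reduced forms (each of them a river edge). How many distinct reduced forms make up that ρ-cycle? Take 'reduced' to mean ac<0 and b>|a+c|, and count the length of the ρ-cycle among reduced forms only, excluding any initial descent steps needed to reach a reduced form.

D = 57, ⌊√D⌋ = 7
river: ρ → (2,7,-1)
river: ρ → (-1,7,2)
river: ρ → (2,5,-4)
river: ρ → (-4,3,3)
river: ρ → (3,3,-4)
river: ρ → (-4,5,2)
ρ-cycle length = 6 (tail of 0 descent steps not counted)

6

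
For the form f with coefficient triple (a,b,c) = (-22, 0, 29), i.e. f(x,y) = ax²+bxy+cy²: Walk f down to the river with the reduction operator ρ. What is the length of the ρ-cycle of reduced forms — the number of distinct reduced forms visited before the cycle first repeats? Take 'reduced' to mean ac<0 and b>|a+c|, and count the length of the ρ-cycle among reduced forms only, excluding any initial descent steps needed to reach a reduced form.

D = 2552, ⌊√D⌋ = 50
descent: ρ → (29,0,-22)
descent: ρ → (-22,44,7)  [lands on river]
river: ρ → (7,40,-34)
river: ρ → (-34,28,13)
river: ρ → (13,50,-1)
river: ρ → (-1,50,13)
river: ρ → (13,28,-34)
river: ρ → (-34,40,7)
river: ρ → (7,44,-22)
ρ-cycle length = 8 (tail of 2 descent steps not counted)

8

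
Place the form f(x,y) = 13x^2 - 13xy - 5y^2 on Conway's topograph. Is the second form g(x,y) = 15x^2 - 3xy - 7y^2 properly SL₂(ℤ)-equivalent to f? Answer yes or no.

D₁ = 429, D₂ = 429
river cycle of f (length 6): (-5, 13, 13), (13, 13, -5), (-5, 17, 7), (7, 11, -11), (-11, 11, 7), (7, 17, -5)
river cycle of g (length 6): (-7, 17, 5), (5, 13, -13), (-13, 13, 5), (5, 17, -7), (-7, 11, 11), (11, 11, -7)
cycles differ ⇒ inequivalent

no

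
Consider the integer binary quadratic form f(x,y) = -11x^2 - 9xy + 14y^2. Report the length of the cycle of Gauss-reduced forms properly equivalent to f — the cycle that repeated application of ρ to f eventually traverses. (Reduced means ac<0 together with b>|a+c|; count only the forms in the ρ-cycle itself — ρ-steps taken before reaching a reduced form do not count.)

D = 697, ⌊√D⌋ = 26
descent: ρ → (14,9,-11)  [lands on river]
river: ρ → (-11,13,12)
river: ρ → (12,11,-12)
river: ρ → (-12,13,11)
river: ρ → (11,9,-14)
river: ρ → (-14,19,6)
river: ρ → (6,17,-17)
river: ρ → (-17,17,6)
river: ρ → (6,19,-14)
river: ρ → (-14,9,11)
river: ρ → (11,13,-12)
river: ρ → (-12,11,12)
river: ρ → (12,13,-11)
river: ρ → (-11,9,14)
river: ρ → (14,19,-6)
river: ρ → (-6,17,17)
river: ρ → (17,17,-6)
river: ρ → (-6,19,14)
ρ-cycle length = 18 (tail of 1 descent step not counted)

18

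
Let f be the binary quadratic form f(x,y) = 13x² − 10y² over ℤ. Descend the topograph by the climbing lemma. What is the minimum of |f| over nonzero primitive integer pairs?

descent: ρ → (-10,20,3)  [lands on river]
river: ρ → (3,22,-3)
river: ρ → (-3,20,10)
river: ρ → (10,20,-3)
river: ρ → (-3,22,3)
river: ρ → (3,20,-10)
closes: descent 1, river 6
min |a| on river = 3

3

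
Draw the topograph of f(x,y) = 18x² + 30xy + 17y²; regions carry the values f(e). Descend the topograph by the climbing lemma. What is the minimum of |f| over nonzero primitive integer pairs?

translate: b→-6 (≡30 mod 36), so (18,30,17)→(18,-6,5)
flip: (18,-6,5)→(5,6,18)
translate: b→-4 (≡6 mod 10), so (5,6,18)→(5,-4,17)
reduced (well bottom): (5,-4,17) with a≤c, −a<b≤a
well minimum = a = 5

5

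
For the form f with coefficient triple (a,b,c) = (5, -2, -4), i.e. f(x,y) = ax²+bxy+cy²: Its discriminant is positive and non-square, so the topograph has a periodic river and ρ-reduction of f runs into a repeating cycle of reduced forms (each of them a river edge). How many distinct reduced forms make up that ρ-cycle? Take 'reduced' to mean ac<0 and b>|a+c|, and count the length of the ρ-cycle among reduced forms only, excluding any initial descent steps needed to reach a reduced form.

D = 84, ⌊√D⌋ = 9
descent: ρ → (-4,2,5)  [lands on river]
river: ρ → (5,8,-1)
river: ρ → (-1,8,5)
river: ρ → (5,2,-4)
river: ρ → (-4,6,3)
river: ρ → (3,6,-4)
ρ-cycle length = 6 (tail of 1 descent step not counted)

6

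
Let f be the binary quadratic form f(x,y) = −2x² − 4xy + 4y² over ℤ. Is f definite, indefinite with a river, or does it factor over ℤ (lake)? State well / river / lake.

D = b²−4ac = (-4)² − 4·(-2)·4 = 48
D > 0 non-square ⇒ indefinite ⇒ periodic river

river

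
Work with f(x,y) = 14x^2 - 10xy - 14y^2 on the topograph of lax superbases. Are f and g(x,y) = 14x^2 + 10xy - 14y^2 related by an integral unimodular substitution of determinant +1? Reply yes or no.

D₁ = 884, D₂ = 884
river cycle of f (length 4): (-14, 10, 14), (14, 18, -10), (-10, 22, 10), (10, 18, -14)
river cycle of g (length 4): (-14, 18, 10), (10, 22, -10), (-10, 18, 14), (14, 10, -14)
cycles differ ⇒ inequivalent

no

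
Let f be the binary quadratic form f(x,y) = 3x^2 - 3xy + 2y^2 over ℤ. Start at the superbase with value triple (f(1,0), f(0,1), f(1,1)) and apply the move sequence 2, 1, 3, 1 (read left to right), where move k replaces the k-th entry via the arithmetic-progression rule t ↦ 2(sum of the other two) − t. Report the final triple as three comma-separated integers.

start (3,2,2) = (f(1,0),f(0,1),f(1,1))
replace slot 2: 2·(3+2) − 2 = 8 → (3,8,2)
replace slot 1: 2·(8+2) − 3 = 17 → (17,8,2)
replace slot 3: 2·(17+8) − 2 = 48 → (17,8,48)
replace slot 1: 2·(8+48) − 17 = 95 → (95,8,48)

95,8,48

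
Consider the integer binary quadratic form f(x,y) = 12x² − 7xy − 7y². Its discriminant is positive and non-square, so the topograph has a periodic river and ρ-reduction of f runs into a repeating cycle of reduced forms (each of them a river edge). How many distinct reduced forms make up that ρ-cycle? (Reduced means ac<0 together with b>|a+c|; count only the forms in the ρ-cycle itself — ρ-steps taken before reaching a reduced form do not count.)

D = 385, ⌊√D⌋ = 19
descent: ρ → (-7,7,12)  [lands on river]
river: ρ → (12,17,-2)
river: ρ → (-2,19,3)
river: ρ → (3,17,-8)
river: ρ → (-8,15,5)
river: ρ → (5,15,-8)
river: ρ → (-8,17,3)
river: ρ → (3,19,-2)
river: ρ → (-2,17,12)
river: ρ → (12,7,-7)
ρ-cycle length = 10 (tail of 1 descent step not counted)

10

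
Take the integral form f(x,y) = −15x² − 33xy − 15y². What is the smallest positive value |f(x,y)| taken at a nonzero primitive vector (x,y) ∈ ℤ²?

descent: ρ → (-15,3,3)
descent: ρ → (3,9,-9)  [lands on river]
river: ρ → (-9,9,3)
closes: descent 2, river 2
min |a| on river = 3

3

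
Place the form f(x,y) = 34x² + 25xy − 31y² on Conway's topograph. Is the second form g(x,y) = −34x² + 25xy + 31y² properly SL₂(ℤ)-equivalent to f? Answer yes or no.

D₁ = 4841, D₂ = 4841
river cycle of f (length 22): (-31, 37, 28), (28, 19, -40), (-40, 61, 7), (7, 65, -22), (-22, 67, 4), (4, 69, -5), (-5, 61, 56), (56, 51, -10), (-10, 69, 2), (2, 67, -44), … (12 more)
river cycle of g (length 22): (31, 37, -28), (-28, 19, 40), (40, 61, -7), (-7, 65, 22), (22, 67, -4), (-4, 69, 5), (5, 61, -56), (-56, 51, 10), (10, 69, -2), (-2, 67, 44), … (12 more)
cycles differ ⇒ inequivalent

no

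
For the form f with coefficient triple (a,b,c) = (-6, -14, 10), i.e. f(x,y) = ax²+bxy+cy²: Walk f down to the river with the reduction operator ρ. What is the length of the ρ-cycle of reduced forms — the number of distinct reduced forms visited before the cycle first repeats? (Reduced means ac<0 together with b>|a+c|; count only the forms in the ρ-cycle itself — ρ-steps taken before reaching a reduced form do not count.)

D = 436, ⌊√D⌋ = 20
descent: ρ → (10,14,-6)  [lands on river]
river: ρ → (-6,10,14)
river: ρ → (14,18,-2)
river: ρ → (-2,18,14)
river: ρ → (14,10,-6)
river: ρ → (-6,14,10)
river: ρ → (10,6,-10)
river: ρ → (-10,14,6)
river: ρ → (6,10,-14)
river: ρ → (-14,18,2)
river: ρ → (2,18,-14)
river: ρ → (-14,10,6)
river: ρ → (6,14,-10)
river: ρ → (-10,6,10)
ρ-cycle length = 14 (tail of 1 descent step not counted)

14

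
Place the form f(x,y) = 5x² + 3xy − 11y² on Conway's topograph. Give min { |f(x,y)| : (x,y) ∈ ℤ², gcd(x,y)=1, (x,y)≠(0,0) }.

descent: ρ → (-11,-3,5)
descent: ρ → (5,13,-3)  [lands on river]
river: ρ → (-3,11,9)
river: ρ → (9,7,-5)
river: ρ → (-5,13,3)
river: ρ → (3,11,-9)
river: ρ → (-9,7,5)
closes: descent 2, river 6
min |a| on river = 3

3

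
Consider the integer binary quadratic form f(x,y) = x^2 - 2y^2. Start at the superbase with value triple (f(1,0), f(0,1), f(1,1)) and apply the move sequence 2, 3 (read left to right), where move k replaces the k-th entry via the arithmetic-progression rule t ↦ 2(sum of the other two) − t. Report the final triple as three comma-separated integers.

start (1,-2,-1) = (f(1,0),f(0,1),f(1,1))
replace slot 2: 2·(1+(-1)) − (-2) = 2 → (1,2,-1)
replace slot 3: 2·(1+2) − (-1) = 7 → (1,2,7)

1,2,7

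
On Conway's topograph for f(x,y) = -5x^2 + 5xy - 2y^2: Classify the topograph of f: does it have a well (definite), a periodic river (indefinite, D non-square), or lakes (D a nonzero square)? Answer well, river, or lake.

D = b²−4ac = 5² − 4·(-5)·(-2) = -15
D < 0 ⇒ definite ⇒ every region one sign ⇒ single well

well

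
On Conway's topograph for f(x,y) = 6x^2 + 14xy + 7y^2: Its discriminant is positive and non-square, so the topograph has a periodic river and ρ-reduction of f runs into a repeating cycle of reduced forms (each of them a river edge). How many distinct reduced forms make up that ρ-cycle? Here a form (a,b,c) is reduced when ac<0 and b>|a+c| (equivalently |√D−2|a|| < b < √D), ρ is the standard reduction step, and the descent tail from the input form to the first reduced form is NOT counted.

D = 28, ⌊√D⌋ = 5
descent: ρ → (7,0,-1)
descent: ρ → (-1,4,3)  [lands on river]
river: ρ → (3,2,-2)
river: ρ → (-2,2,3)
river: ρ → (3,4,-1)
ρ-cycle length = 4 (tail of 2 descent steps not counted)

4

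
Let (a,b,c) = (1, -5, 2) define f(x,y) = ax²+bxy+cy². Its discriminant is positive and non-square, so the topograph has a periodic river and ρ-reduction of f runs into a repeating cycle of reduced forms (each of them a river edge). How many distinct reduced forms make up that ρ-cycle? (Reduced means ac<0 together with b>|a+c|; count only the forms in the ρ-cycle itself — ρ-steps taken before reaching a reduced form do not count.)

D = 17, ⌊√D⌋ = 4
descent: ρ → (2,1,-2)  [lands on river]
river: ρ → (-2,3,1)
river: ρ → (1,3,-2)
river: ρ → (-2,1,2)
river: ρ → (2,3,-1)
river: ρ → (-1,3,2)
ρ-cycle length = 6 (tail of 1 descent step not counted)

6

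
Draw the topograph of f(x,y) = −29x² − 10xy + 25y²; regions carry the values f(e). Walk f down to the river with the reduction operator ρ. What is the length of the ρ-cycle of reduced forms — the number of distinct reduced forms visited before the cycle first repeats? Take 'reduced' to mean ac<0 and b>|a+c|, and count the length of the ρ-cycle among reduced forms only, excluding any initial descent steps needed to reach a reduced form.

D = 3000, ⌊√D⌋ = 54
descent: ρ → (25,10,-29)  [lands on river]
river: ρ → (-29,48,6)
river: ρ → (6,48,-29)
river: ρ → (-29,10,25)
river: ρ → (25,40,-14)
river: ρ → (-14,44,19)
river: ρ → (19,32,-26)
river: ρ → (-26,20,25)
river: ρ → (25,30,-21)
river: ρ → (-21,54,1)
river: ρ → (1,54,-21)
river: ρ → (-21,30,25)
river: ρ → (25,20,-26)
river: ρ → (-26,32,19)
river: ρ → (19,44,-14)
river: ρ → (-14,40,25)
ρ-cycle length = 16 (tail of 1 descent step not counted)

16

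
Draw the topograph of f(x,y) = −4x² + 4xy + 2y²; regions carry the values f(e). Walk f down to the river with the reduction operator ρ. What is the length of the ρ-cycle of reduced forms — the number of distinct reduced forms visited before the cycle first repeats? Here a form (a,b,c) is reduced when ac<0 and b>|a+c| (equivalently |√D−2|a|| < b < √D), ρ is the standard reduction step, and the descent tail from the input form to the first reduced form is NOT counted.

D = 48, ⌊√D⌋ = 6
river: ρ → (2,4,-4)
river: ρ → (-4,4,2)
ρ-cycle length = 2 (tail of 0 descent steps not counted)

2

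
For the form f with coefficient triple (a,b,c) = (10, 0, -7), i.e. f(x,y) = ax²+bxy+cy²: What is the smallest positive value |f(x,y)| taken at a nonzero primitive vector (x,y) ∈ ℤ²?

descent: ρ → (-7,14,3)  [lands on river]
river: ρ → (3,16,-2)
river: ρ → (-2,16,3)
river: ρ → (3,14,-7)
closes: descent 1, river 4
min |a| on river = 2

2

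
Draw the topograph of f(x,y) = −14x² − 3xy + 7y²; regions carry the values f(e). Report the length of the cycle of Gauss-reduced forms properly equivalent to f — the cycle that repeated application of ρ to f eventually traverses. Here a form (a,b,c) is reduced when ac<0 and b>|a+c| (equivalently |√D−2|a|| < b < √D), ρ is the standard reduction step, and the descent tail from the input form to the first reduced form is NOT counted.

D = 401, ⌊√D⌋ = 20
descent: ρ → (7,17,-4)  [lands on river]
river: ρ → (-4,15,11)
river: ρ → (11,7,-8)
river: ρ → (-8,9,10)
river: ρ → (10,11,-7)
river: ρ → (-7,17,4)
river: ρ → (4,15,-11)
river: ρ → (-11,7,8)
river: ρ → (8,9,-10)
river: ρ → (-10,11,7)
ρ-cycle length = 10 (tail of 1 descent step not counted)

10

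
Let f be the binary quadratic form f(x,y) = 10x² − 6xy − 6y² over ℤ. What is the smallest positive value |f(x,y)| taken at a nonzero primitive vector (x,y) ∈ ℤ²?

descent: ρ → (-6,6,10)  [lands on river]
river: ρ → (10,14,-2)
river: ρ → (-2,14,10)
river: ρ → (10,6,-6)
closes: descent 1, river 4
min |a| on river = 2

2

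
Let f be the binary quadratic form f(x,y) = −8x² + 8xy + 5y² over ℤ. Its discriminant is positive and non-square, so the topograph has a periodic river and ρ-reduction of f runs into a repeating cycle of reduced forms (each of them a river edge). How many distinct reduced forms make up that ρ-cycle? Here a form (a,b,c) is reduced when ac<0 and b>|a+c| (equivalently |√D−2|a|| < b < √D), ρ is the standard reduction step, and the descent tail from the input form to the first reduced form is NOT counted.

D = 224, ⌊√D⌋ = 14
river: ρ → (5,12,-4)
river: ρ → (-4,12,5)
river: ρ → (5,8,-8)
river: ρ → (-8,8,5)
ρ-cycle length = 4 (tail of 0 descent steps not counted)

4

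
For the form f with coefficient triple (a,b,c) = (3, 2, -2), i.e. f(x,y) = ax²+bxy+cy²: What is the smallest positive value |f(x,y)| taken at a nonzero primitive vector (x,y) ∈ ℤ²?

river: ρ → (-2,2,3)
river: ρ → (3,4,-1)
river: ρ → (-1,4,3)
river: ρ → (3,2,-2)
closes: descent 0, river 4
min |a| on river = 1

1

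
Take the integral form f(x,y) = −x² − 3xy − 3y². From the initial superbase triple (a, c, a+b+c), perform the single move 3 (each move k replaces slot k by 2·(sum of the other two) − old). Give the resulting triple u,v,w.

start (-1,-3,-7) = (f(1,0),f(0,1),f(1,1))
replace slot 3: 2·((-1)+(-3)) − (-7) = -1 → (-1,-3,-1)

-1,-3,-1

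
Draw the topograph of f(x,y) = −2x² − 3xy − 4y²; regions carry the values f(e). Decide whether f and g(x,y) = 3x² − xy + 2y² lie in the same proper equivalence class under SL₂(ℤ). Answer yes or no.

D₁ = -23, D₂ = -23
f is negative-definite; reduce −f:
−f: translate: b→-1 (≡3 mod 4), so (2,3,4)→(2,-1,3)
−f: reduced (well bottom): (2,-1,3) with a≤c, −a<b≤a
flip sign back: reduced form of f is (-2,1,-3)
g: flip: (3,-1,2)→(2,1,3)
g: reduced (well bottom): (2,1,3) with a≤c, −a<b≤a
reduced forms (-2, 1, -3) vs (2, 1, 3) ⇒ inequivalent

no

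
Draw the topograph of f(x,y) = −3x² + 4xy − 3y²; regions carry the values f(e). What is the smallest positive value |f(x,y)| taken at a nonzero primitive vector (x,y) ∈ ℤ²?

translate: b→2 (≡-4 mod 6), so (3,-4,3)→(3,2,2)
flip: (3,2,2)→(2,-2,3)
translate: b→2 (≡-2 mod 4), so (2,-2,3)→(2,2,3)
reduced (well bottom): (2,2,3) with a≤c, −a<b≤a
well minimum |f| = |-2| = 2 (negative-definite)

2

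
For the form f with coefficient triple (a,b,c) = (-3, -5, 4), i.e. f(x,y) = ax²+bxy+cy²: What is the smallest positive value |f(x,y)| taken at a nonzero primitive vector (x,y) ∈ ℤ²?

descent: ρ → (4,5,-3)  [lands on river]
river: ρ → (-3,7,2)
river: ρ → (2,5,-6)
river: ρ → (-6,7,1)
river: ρ → (1,7,-6)
river: ρ → (-6,5,2)
river: ρ → (2,7,-3)
river: ρ → (-3,5,4)
river: ρ → (4,3,-4)
river: ρ → (-4,5,3)
river: ρ → (3,7,-2)
river: ρ → (-2,5,6)
river: ρ → (6,7,-1)
river: ρ → (-1,7,6)
river: ρ → (6,5,-2)
river: ρ → (-2,7,3)
river: ρ → (3,5,-4)
river: ρ → (-4,3,4)
closes: descent 1, river 18
min |a| on river = 1

1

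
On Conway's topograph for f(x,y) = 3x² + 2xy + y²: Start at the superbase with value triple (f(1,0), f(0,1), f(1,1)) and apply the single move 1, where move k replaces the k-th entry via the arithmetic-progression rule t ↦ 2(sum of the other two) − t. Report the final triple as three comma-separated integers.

start (3,1,6) = (f(1,0),f(0,1),f(1,1))
replace slot 1: 2·(1+6) − 3 = 11 → (11,1,6)

11,1,6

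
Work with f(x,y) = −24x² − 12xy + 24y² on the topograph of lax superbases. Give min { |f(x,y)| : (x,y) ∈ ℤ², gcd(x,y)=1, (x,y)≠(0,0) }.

descent: ρ → (24,12,-24)  [lands on river]
river: ρ → (-24,36,12)
river: ρ → (12,36,-24)
river: ρ → (-24,12,24)
river: ρ → (24,36,-12)
river: ρ → (-12,36,24)
closes: descent 1, river 6
min |a| on river = 12

12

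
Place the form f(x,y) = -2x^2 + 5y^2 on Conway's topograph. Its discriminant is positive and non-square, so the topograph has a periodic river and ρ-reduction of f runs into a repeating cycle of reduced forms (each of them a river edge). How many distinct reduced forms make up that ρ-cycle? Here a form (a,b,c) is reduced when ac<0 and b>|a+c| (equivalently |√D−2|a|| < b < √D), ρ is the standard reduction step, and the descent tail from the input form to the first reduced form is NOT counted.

D = 40, ⌊√D⌋ = 6
descent: ρ → (5,0,-2)
descent: ρ → (-2,4,3)  [lands on river]
river: ρ → (3,2,-3)
river: ρ → (-3,4,2)
river: ρ → (2,4,-3)
river: ρ → (-3,2,3)
river: ρ → (3,4,-2)
ρ-cycle length = 6 (tail of 2 descent steps not counted)

6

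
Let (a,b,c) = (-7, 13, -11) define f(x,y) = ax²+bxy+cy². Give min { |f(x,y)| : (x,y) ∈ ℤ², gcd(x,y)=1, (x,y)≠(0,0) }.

translate: b→1 (≡-13 mod 14), so (7,-13,11)→(7,1,5)
flip: (7,1,5)→(5,-1,7)
reduced (well bottom): (5,-1,7) with a≤c, −a<b≤a
well minimum |f| = |-5| = 5 (negative-definite)

5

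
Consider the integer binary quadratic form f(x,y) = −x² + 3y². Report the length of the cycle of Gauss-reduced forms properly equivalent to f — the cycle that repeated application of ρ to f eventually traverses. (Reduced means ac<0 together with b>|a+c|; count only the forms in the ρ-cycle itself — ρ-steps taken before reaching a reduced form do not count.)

D = 12, ⌊√D⌋ = 3
descent: ρ → (3,0,-1)
descent: ρ → (-1,2,2)  [lands on river]
river: ρ → (2,2,-1)
ρ-cycle length = 2 (tail of 2 descent steps not counted)

2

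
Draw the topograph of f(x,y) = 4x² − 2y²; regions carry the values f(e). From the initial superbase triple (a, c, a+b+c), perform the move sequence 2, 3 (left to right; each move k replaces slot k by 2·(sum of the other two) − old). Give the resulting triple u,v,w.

start (4,-2,2) = (f(1,0),f(0,1),f(1,1))
replace slot 2: 2·(4+2) − (-2) = 14 → (4,14,2)
replace slot 3: 2·(4+14) − 2 = 34 → (4,14,34)

4,14,34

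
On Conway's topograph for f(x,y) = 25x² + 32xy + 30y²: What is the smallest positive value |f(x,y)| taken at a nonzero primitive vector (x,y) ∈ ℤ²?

translate: b→-18 (≡32 mod 50), so (25,32,30)→(25,-18,23)
flip: (25,-18,23)→(23,18,25)
reduced (well bottom): (23,18,25) with a≤c, −a<b≤a
well minimum = a = 23

23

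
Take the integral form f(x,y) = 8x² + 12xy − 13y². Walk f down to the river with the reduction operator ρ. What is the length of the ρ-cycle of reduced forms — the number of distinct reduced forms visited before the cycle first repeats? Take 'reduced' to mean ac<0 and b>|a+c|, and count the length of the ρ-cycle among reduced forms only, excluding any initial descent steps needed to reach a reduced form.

D = 560, ⌊√D⌋ = 23
river: ρ → (-13,14,7)
river: ρ → (7,14,-13)
river: ρ → (-13,12,8)
river: ρ → (8,20,-5)
river: ρ → (-5,20,8)
river: ρ → (8,12,-13)
ρ-cycle length = 6 (tail of 0 descent steps not counted)

6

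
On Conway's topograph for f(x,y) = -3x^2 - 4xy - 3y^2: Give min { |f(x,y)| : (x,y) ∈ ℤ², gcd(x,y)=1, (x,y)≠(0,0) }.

translate: b→-2 (≡4 mod 6), so (3,4,3)→(3,-2,2)
flip: (3,-2,2)→(2,2,3)
reduced (well bottom): (2,2,3) with a≤c, −a<b≤a
well minimum |f| = |-2| = 2 (negative-definite)

2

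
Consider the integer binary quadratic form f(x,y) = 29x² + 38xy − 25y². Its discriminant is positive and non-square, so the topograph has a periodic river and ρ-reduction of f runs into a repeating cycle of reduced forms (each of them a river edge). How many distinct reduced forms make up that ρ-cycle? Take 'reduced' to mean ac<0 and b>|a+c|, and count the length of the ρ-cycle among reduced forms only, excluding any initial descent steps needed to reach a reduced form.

D = 4344, ⌊√D⌋ = 65
river: ρ → (-25,62,5)
river: ρ → (5,58,-49)
river: ρ → (-49,40,14)
river: ρ → (14,44,-43)
river: ρ → (-43,42,15)
river: ρ → (15,48,-34)
river: ρ → (-34,20,29)
river: ρ → (29,38,-25)
ρ-cycle length = 8 (tail of 0 descent steps not counted)

8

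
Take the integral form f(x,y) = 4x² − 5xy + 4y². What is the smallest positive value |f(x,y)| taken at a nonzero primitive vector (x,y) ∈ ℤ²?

translate: b→3 (≡-5 mod 8), so (4,-5,4)→(4,3,3)
flip: (4,3,3)→(3,-3,4)
translate: b→3 (≡-3 mod 6), so (3,-3,4)→(3,3,4)
reduced (well bottom): (3,3,4) with a≤c, −a<b≤a
well minimum = a = 3

3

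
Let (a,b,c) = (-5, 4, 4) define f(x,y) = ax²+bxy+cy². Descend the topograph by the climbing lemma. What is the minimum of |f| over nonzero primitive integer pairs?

river: ρ → (4,4,-5)
river: ρ → (-5,6,3)
river: ρ → (3,6,-5)
river: ρ → (-5,4,4)
closes: descent 0, river 4
min |a| on river = 3

3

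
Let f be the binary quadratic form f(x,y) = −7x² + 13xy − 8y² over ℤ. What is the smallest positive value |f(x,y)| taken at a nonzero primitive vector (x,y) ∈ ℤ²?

translate: b→1 (≡-13 mod 14), so (7,-13,8)→(7,1,2)
flip: (7,1,2)→(2,-1,7)
reduced (well bottom): (2,-1,7) with a≤c, −a<b≤a
well minimum |f| = |-2| = 2 (negative-definite)

2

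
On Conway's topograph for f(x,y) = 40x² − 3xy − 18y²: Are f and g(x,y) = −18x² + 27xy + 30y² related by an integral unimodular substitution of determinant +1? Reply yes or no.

D₁ = 2889, D₂ = 2889
river cycle of f (length 8): (-18, 39, 19), (19, 37, -20), (-20, 43, 13), (13, 35, -32), (-32, 29, 16), (16, 35, -26), (-26, 17, 25), (25, 33, -18)
river cycle of g (length 6): (30, 33, -15), (-15, 27, 36), (36, 45, -6), (-6, 51, 12), (12, 45, -18), (-18, 27, 30)
cycles differ ⇒ inequivalent

no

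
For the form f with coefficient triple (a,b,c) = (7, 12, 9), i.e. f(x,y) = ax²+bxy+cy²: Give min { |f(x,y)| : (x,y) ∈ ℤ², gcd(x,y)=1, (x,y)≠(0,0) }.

translate: b→-2 (≡12 mod 14), so (7,12,9)→(7,-2,4)
flip: (7,-2,4)→(4,2,7)
reduced (well bottom): (4,2,7) with a≤c, −a<b≤a
well minimum = a = 4

4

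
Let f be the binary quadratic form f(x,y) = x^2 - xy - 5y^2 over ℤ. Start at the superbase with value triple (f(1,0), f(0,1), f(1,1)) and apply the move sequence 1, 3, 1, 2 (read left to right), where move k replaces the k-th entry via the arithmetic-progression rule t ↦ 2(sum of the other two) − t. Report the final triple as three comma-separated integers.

start (1,-5,-5) = (f(1,0),f(0,1),f(1,1))
replace slot 1: 2·((-5)+(-5)) − 1 = -21 → (-21,-5,-5)
replace slot 3: 2·((-21)+(-5)) − (-5) = -47 → (-21,-5,-47)
replace slot 1: 2·((-5)+(-47)) − (-21) = -83 → (-83,-5,-47)
replace slot 2: 2·((-83)+(-47)) − (-5) = -255 → (-83,-255,-47)

-83,-255,-47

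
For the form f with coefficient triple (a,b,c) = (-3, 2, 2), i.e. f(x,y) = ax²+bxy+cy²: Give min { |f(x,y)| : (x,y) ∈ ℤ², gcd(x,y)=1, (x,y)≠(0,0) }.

river: ρ → (2,2,-3)
river: ρ → (-3,4,1)
river: ρ → (1,4,-3)
river: ρ → (-3,2,2)
closes: descent 0, river 4
min |a| on river = 1

1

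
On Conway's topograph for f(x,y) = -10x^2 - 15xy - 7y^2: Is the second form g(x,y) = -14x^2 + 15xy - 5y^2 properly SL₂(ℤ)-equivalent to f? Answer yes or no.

D₁ = -55, D₂ = -55
f is negative-definite; reduce −f:
−f: translate: b→-5 (≡15 mod 20), so (10,15,7)→(10,-5,2)
−f: flip: (10,-5,2)→(2,5,10)
−f: translate: b→1 (≡5 mod 4), so (2,5,10)→(2,1,7)
−f: reduced (well bottom): (2,1,7) with a≤c, −a<b≤a
flip sign back: reduced form of f is (-2,-1,-7)
g is negative-definite; reduce −g:
−g: translate: b→13 (≡-15 mod 28), so (14,-15,5)→(14,13,4)
−g: flip: (14,13,4)→(4,-13,14)
−g: translate: b→3 (≡-13 mod 8), so (4,-13,14)→(4,3,4)
−g: reduced (well bottom): (4,3,4) with a≤c, −a<b≤a
flip sign back: reduced form of g is (-4,-3,-4)
reduced forms (-2, -1, -7) vs (-4, -3, -4) ⇒ inequivalent

no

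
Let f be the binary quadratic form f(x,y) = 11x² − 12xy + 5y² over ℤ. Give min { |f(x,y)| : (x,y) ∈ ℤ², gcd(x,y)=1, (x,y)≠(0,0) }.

translate: b→10 (≡-12 mod 22), so (11,-12,5)→(11,10,4)
flip: (11,10,4)→(4,-10,11)
translate: b→-2 (≡-10 mod 8), so (4,-10,11)→(4,-2,5)
reduced (well bottom): (4,-2,5) with a≤c, −a<b≤a
well minimum = a = 4

4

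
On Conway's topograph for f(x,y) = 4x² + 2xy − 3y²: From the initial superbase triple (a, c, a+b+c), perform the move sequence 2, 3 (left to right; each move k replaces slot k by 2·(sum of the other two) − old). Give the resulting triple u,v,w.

start (4,-3,3) = (f(1,0),f(0,1),f(1,1))
replace slot 2: 2·(4+3) − (-3) = 17 → (4,17,3)
replace slot 3: 2·(4+17) − 3 = 39 → (4,17,39)

4,17,39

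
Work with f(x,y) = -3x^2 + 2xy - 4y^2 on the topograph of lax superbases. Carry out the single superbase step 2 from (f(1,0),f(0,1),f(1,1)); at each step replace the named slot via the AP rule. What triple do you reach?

start (-3,-4,-5) = (f(1,0),f(0,1),f(1,1))
replace slot 2: 2·((-3)+(-5)) − (-4) = -12 → (-3,-12,-5)

-3,-12,-5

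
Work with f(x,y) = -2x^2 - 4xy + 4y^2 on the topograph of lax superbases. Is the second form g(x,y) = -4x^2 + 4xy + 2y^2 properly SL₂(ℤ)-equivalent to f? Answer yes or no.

D₁ = 48, D₂ = 48
river cycle of f (length 2): (4, 4, -2), (-2, 4, 4)
river cycle of g (length 2): (2, 4, -4), (-4, 4, 2)
cycles differ ⇒ inequivalent

no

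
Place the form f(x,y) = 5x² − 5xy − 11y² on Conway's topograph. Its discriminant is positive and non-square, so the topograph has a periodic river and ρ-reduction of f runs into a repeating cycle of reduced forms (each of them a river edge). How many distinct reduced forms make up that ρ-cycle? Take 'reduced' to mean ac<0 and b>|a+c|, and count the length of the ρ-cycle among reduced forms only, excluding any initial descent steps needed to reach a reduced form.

D = 245, ⌊√D⌋ = 15
descent: ρ → (-11,5,5)
descent: ρ → (5,15,-1)  [lands on river]
river: ρ → (-1,15,5)
ρ-cycle length = 2 (tail of 2 descent steps not counted)

2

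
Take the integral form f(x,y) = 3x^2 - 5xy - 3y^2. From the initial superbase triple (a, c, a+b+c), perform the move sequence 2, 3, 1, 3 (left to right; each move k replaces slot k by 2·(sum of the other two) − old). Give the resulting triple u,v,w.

start (3,-3,-5) = (f(1,0),f(0,1),f(1,1))
replace slot 2: 2·(3+(-5)) − (-3) = -1 → (3,-1,-5)
replace slot 3: 2·(3+(-1)) − (-5) = 9 → (3,-1,9)
replace slot 1: 2·((-1)+9) − 3 = 13 → (13,-1,9)
replace slot 3: 2·(13+(-1)) − 9 = 15 → (13,-1,15)

13,-1,15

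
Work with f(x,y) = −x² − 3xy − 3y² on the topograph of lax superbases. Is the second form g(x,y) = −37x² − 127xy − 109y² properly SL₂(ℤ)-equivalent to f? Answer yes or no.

D₁ = -3, D₂ = -3
f is negative-definite; reduce −f:
−f: translate: b→1 (≡3 mod 2), so (1,3,3)→(1,1,1)
−f: reduced (well bottom): (1,1,1) with a≤c, −a<b≤a
flip sign back: reduced form of f is (-1,-1,-1)
g is negative-definite; reduce −g:
−g: translate: b→-21 (≡127 mod 74), so (37,127,109)→(37,-21,3)
−g: flip: (37,-21,3)→(3,21,37)
−g: translate: b→3 (≡21 mod 6), so (3,21,37)→(3,3,1)
−g: flip: (3,3,1)→(1,-3,3)
−g: translate: b→1 (≡-3 mod 2), so (1,-3,3)→(1,1,1)
−g: reduced (well bottom): (1,1,1) with a≤c, −a<b≤a
flip sign back: reduced form of g is (-1,-1,-1)
reduced forms (-1, -1, -1) vs (-1, -1, -1) ⇒ equivalent

yes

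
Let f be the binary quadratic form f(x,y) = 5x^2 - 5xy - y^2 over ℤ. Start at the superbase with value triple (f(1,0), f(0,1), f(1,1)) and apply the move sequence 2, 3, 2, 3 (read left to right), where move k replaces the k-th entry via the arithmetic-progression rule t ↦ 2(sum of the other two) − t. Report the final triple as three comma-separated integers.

start (5,-1,-1) = (f(1,0),f(0,1),f(1,1))
replace slot 2: 2·(5+(-1)) − (-1) = 9 → (5,9,-1)
replace slot 3: 2·(5+9) − (-1) = 29 → (5,9,29)
replace slot 2: 2·(5+29) − 9 = 59 → (5,59,29)
replace slot 3: 2·(5+59) − 29 = 99 → (5,59,99)

5,59,99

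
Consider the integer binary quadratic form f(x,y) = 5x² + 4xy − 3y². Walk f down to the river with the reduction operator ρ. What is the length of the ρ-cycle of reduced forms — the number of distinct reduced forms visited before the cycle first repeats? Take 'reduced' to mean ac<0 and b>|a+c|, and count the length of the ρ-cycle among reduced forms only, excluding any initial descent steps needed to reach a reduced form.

D = 76, ⌊√D⌋ = 8
river: ρ → (-3,8,1)
river: ρ → (1,8,-3)
river: ρ → (-3,4,5)
river: ρ → (5,6,-2)
river: ρ → (-2,6,5)
river: ρ → (5,4,-3)
ρ-cycle length = 6 (tail of 0 descent steps not counted)

6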